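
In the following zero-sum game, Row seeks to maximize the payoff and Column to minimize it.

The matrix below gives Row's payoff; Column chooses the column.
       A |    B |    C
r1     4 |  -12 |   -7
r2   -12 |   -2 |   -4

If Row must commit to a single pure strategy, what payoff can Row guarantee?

-12

The worst-case payoff for each row is r1: -12, r2: -12.
The best of these is -12.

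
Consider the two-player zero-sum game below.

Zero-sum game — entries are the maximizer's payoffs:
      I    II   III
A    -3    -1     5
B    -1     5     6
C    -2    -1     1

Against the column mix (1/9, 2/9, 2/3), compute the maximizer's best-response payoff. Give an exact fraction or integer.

A: (-3)·(1/9) + (-1)·(2/9) + (5)·(2/3) = 25/9.
B: (-1)·(1/9) + (5)·(2/9) + (6)·(2/3) = 5.
C: (-2)·(1/9) + (-1)·(2/9) + (1)·(2/3) = 2/9.
The best pure response is B with expected payoff 5.

5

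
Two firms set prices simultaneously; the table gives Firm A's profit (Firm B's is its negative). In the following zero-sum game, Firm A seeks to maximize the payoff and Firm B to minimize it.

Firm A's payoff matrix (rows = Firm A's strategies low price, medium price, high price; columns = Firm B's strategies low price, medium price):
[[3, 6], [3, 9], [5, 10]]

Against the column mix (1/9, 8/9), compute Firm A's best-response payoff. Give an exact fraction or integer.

low price: (3)·(1/9) + (6)·(8/9) = 17/3.
medium price: (3)·(1/9) + (9)·(8/9) = 25/3.
high price: (5)·(1/9) + (10)·(8/9) = 85/9.
The best pure response is high price with expected payoff 85/9.

85/9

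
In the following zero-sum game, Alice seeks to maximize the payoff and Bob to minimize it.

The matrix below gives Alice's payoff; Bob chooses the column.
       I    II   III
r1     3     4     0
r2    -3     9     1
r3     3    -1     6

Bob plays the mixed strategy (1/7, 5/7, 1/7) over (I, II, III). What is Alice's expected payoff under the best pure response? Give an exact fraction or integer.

43/7

r1: (3)·(1/7) + (4)·(5/7) + (0)·(1/7) = 23/7.
r2: (-3)·(1/7) + (9)·(5/7) + (1)·(1/7) = 43/7.
r3: (3)·(1/7) + (-1)·(5/7) + (6)·(1/7) = 4/7.
The best pure response is r2 with expected payoff 43/7.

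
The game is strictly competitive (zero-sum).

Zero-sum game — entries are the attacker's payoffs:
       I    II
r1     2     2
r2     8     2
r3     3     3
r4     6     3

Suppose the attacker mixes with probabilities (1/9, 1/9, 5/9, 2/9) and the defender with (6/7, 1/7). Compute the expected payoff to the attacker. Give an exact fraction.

Against (6/7, 1/7), each row's expected payoff is r1: 2; r2: 50/7; r3: 3; r4: 39/7.
Taking the (1/9, 1/9, 5/9, 2/9)-weighted average: (1/9)·(2) + (1/9)·(50/7) + (5/9)·(3) + (2/9)·(39/7) = 247/63.

247/63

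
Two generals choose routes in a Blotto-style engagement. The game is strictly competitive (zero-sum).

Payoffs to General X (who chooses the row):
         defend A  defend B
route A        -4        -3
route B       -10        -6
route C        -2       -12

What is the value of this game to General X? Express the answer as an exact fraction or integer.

-42/11

Row route B is strictly dominated by row route A, so General X never plays it.
The remaining 2×2 game on (route A, route C) × (defend A, defend B) has no saddle point. Let General X play route A with probability p; indifference gives −4p − 2(1−p) = −3p − 12(1−p), so p = 10/11.
Similarly General Y's optimal q on defend A is 9/11, and the value is -4·(9/11) + (-3)·(2/11) = -42/11.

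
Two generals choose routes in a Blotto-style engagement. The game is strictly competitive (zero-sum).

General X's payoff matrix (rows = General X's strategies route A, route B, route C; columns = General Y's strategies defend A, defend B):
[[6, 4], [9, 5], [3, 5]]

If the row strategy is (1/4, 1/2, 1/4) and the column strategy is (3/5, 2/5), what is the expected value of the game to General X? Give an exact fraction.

119/20

Against (3/5, 2/5), each row's expected payoff is route A: 26/5; route B: 37/5; route C: 19/5.
Taking the (1/4, 1/2, 1/4)-weighted average: (1/4)·(26/5) + (1/2)·(37/5) + (1/4)·(19/5) = 119/20.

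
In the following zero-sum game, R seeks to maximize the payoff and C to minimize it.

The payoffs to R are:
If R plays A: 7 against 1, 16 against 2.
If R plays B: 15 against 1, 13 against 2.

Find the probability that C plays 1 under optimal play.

3/11

Row minima are 7 and 13, so R's maximin is 13; column maxima are 15 and 16, so C's minimax is 15. These differ, so the equilibrium is in mixed strategies.
Let C play 1 with probability q. R is indifferent when 7q + 16(1−q) = 15q + 13(1−q), giving q = 3/11.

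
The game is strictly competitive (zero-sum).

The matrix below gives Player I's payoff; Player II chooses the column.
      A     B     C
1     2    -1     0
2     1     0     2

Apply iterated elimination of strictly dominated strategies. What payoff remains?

Column C is strictly dominated by B for Player II (-1<0, 0<2); eliminate C.
Column A is strictly dominated by B for Player II (-1<2, 0<1); eliminate A.
Row 1 is strictly dominated by row 2 (0>-1); eliminate 1.
Only (2, B) remains, with payoff 0.

0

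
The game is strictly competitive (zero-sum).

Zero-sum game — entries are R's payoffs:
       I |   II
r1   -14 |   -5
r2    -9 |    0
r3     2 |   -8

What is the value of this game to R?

Row r1 is strictly dominated by row r2, so R never plays it.
The remaining 2×2 game on (r2, r3) × (I, II) has no saddle point. Let R play r2 with probability p; indifference gives −9p + 2(1−p) = −8(1−p), so p = 10/19.
Similarly C's optimal q on I is 8/19, and the value is -9·(8/19) + (0)·(11/19) = -72/19.

-72/19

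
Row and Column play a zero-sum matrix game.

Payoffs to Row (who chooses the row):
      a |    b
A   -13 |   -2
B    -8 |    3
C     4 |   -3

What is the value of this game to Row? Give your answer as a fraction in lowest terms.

Row A is strictly dominated by row B, so Row never plays it.
The remaining 2×2 game on (B, C) × (a, b) has no saddle point. Let Row play B with probability p; indifference gives −8p + 4(1−p) = 3p − 3(1−p), so p = 7/18.
Similarly Column's optimal q on a is 1/3, and the value is -8·(1/3) + (3)·(2/3) = -2/3.

-2/3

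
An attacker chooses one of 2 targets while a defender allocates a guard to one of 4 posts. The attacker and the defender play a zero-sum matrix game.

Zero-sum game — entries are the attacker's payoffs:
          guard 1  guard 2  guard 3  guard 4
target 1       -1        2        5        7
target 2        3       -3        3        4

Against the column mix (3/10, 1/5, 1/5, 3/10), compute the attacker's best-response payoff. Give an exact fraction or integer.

16/5

target 1: (-1)·(3/10) + (2)·(1/5) + (5)·(1/5) + (7)·(3/10) = 16/5.
target 2: (3)·(3/10) + (-3)·(1/5) + (3)·(1/5) + (4)·(3/10) = 21/10.
The best pure response is target 1 with expected payoff 16/5.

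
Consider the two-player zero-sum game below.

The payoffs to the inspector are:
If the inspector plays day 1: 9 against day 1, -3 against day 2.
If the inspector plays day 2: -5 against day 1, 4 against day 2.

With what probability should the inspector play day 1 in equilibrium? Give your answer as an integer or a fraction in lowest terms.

3/7

Row minima are -3 and -5, so the inspector's maximin is -3; column maxima are 9 and 4, so the inspectee's minimax is 4. These differ, so the equilibrium is in mixed strategies.
Let the inspector play day 1 with probability p. The inspectee is indifferent when 9p − 5(1−p) = −3p + 4(1−p), giving p = 3/7.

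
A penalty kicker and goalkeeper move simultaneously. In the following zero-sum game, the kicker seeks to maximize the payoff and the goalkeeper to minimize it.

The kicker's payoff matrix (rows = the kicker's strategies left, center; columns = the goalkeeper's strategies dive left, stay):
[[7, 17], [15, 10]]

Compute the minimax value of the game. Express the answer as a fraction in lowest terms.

37/3

Row minima are 7 and 10, so the kicker's maximin is 10; column maxima are 15 and 17, so the goalkeeper's minimax is 15. These differ, so the equilibrium is in mixed strategies.
Let the kicker play left with probability p. The goalkeeper is indifferent when 7p + 15(1−p) = 17p + 10(1−p), giving p = 1/3.
Let the goalkeeper play dive left with probability q. The kicker is indifferent when 7q + 17(1−q) = 15q + 10(1−q), giving q = 7/15.
The value is 7·(7/15) + (17)·(8/15) = 37/3.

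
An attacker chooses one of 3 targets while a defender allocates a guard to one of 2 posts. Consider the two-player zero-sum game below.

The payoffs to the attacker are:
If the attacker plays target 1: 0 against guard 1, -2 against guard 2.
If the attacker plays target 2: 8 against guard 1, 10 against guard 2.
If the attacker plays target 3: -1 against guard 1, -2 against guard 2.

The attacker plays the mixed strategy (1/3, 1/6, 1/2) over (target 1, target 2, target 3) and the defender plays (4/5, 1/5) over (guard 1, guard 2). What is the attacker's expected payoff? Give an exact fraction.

2/3

Against (4/5, 1/5), each row's expected payoff is target 1: -2/5; target 2: 42/5; target 3: -6/5.
Taking the (1/3, 1/6, 1/2)-weighted average: (1/3)·(-2/5) + (1/6)·(42/5) + (1/2)·(-6/5) = 2/3.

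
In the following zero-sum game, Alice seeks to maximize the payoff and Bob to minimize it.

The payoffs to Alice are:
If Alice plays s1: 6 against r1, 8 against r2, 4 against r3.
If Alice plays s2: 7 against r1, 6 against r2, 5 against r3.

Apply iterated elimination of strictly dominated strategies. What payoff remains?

Column r2 is strictly dominated by r3 for Bob (4<8, 5<6); eliminate r2.
Column r1 is strictly dominated by r3 for Bob (4<6, 5<7); eliminate r1.
Row s1 is strictly dominated by row s2 (5>4); eliminate s1.
Only (s2, r3) remains, with payoff 5.

5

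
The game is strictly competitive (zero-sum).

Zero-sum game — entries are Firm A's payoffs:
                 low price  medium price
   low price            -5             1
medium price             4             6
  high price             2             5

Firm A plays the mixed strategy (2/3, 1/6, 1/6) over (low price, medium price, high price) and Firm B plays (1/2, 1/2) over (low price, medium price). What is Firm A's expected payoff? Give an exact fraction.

Against (1/2, 1/2), each row's expected payoff is low price: -2; medium price: 5; high price: 7/2.
Taking the (2/3, 1/6, 1/6)-weighted average: (2/3)·(-2) + (1/6)·(5) + (1/6)·(7/2) = 1/12.

1/12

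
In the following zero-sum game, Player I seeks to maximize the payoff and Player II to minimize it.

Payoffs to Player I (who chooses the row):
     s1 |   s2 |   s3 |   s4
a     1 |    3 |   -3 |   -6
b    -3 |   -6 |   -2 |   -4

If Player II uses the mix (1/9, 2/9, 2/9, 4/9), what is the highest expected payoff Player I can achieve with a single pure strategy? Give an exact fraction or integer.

-23/9

a: (1)·(1/9) + (3)·(2/9) + (-3)·(2/9) + (-6)·(4/9) = -23/9.
b: (-3)·(1/9) + (-6)·(2/9) + (-2)·(2/9) + (-4)·(4/9) = -35/9.
The best pure response is a with expected payoff -23/9.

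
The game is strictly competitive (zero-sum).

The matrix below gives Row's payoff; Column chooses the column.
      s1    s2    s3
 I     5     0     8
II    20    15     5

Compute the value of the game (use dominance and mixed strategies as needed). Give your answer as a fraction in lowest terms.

20/3

Column s1 is strictly dominated by s2 for Column (it gives Row more in every row).
The remaining 2×2 game on (I, II) × (s2, s3) has no saddle point. Let Row play I with probability p; indifference gives 15(1−p) = 8p + 5(1−p), so p = 5/9.
Similarly Column's optimal q on s2 is 1/6, and the value is 0·(1/6) + (8)·(5/6) = 20/3.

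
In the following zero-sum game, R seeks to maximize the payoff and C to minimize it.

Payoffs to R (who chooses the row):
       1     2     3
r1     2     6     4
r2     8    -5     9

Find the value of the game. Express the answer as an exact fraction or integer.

58/17

Column 3 is strictly dominated by 1 for C (it gives R more in every row).
The remaining 2×2 game on (r1, r2) × (1, 2) has no saddle point. Let R play r1 with probability p; indifference gives 2p + 8(1−p) = 6p − 5(1−p), so p = 13/17.
Similarly C's optimal q on 1 is 11/17, and the value is 2·(11/17) + (6)·(6/17) = 58/17.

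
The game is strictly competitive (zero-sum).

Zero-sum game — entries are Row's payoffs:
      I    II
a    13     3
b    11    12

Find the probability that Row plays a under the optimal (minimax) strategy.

Row minima are 3 and 11, so Row's maximin is 11; column maxima are 13 and 12, so Column's minimax is 12. These differ, so the equilibrium is in mixed strategies.
Let Row play a with probability p. Column is indifferent when 13p + 11(1−p) = 3p + 12(1−p), giving p = 1/11.

1/11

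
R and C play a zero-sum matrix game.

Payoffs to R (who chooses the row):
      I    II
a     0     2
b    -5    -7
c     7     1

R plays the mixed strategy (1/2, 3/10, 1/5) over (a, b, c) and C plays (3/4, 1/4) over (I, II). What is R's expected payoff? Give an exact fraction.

-3/10

Against (3/4, 1/4), each row's expected payoff is a: 1/2; b: -11/2; c: 11/2.
Taking the (1/2, 3/10, 1/5)-weighted average: (1/2)·(1/2) + (3/10)·(-11/2) + (1/5)·(11/2) = -3/10.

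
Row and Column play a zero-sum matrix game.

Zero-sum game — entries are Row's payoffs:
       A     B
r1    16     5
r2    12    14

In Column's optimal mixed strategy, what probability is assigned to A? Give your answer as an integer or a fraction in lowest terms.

Row minima are 5 and 12, so Row's maximin is 12; column maxima are 16 and 14, so Column's minimax is 14. These differ, so the equilibrium is in mixed strategies.
Let Column play A with probability q. Row is indifferent when 16q + 5(1−q) = 12q + 14(1−q), giving q = 9/13.

9/13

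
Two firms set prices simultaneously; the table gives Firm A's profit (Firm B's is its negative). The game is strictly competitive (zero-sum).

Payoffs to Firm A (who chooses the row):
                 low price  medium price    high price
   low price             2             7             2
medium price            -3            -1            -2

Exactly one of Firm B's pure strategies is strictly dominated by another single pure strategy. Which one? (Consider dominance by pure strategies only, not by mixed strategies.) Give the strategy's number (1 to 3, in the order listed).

Firm B prefers columns that give Firm A less. Compare medium price with low price: 2 < 7, -3 < -1.
So low price strictly dominates medium price for Firm B; medium price is strictly dominated.

2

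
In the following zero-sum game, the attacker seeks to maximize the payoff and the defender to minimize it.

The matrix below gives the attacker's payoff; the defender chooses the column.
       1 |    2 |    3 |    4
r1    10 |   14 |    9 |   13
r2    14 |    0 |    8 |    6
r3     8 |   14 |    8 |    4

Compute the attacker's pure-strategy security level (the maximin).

The worst-case payoff for each row is r1: 9, r2: 0, r3: 4.
The best of these is 9.

9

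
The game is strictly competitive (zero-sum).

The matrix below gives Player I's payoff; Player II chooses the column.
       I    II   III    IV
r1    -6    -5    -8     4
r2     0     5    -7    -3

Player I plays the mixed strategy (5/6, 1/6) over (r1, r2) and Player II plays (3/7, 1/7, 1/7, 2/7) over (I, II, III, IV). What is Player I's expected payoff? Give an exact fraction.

-41/14

Against (3/7, 1/7, 1/7, 2/7), each row's expected payoff is r1: -23/7; r2: -8/7.
Taking the (5/6, 1/6)-weighted average: (5/6)·(-23/7) + (1/6)·(-8/7) = -41/14.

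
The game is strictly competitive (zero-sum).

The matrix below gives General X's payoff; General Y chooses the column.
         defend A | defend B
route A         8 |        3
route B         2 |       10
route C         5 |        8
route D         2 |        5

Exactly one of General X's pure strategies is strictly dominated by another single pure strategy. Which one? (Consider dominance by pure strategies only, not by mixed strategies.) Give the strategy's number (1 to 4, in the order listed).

4

Compare route D with route C: 5 > 2, 8 > 5.
So route C strictly dominates route D for General X; route D is strictly dominated.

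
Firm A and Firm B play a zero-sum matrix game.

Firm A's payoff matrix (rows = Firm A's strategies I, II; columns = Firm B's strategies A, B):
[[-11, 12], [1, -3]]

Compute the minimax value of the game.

-7/9

Row minima are -11 and -3, so Firm A's maximin is -3; column maxima are 1 and 12, so Firm B's minimax is 1. These differ, so the equilibrium is in mixed strategies.
Let Firm A play I with probability p. Firm B is indifferent when −11p + (1−p) = 12p − 3(1−p), giving p = 4/27.
Let Firm B play A with probability q. Firm A is indifferent when −11q + 12(1−q) = q − 3(1−q), giving q = 5/9.
The value is -11·(5/9) + (12)·(4/9) = -7/9.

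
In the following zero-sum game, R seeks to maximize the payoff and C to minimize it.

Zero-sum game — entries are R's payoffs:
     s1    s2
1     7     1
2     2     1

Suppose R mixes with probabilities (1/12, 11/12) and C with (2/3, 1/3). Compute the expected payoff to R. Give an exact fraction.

Against (2/3, 1/3), each row's expected payoff is 1: 5; 2: 5/3.
Taking the (1/12, 11/12)-weighted average: (1/12)·(5) + (11/12)·(5/3) = 35/18.

35/18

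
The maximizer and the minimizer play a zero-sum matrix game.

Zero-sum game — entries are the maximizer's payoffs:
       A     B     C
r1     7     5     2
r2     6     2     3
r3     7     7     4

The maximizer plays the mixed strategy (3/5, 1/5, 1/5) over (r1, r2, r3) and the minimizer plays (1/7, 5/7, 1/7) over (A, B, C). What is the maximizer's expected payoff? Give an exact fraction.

Against (1/7, 5/7, 1/7), each row's expected payoff is r1: 34/7; r2: 19/7; r3: 46/7.
Taking the (3/5, 1/5, 1/5)-weighted average: (3/5)·(34/7) + (1/5)·(19/7) + (1/5)·(46/7) = 167/35.

167/35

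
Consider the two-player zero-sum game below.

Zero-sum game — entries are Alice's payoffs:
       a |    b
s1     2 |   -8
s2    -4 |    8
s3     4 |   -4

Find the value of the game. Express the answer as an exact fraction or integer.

4/5

Row s1 is strictly dominated by row s3, so Alice never plays it.
The remaining 2×2 game on (s2, s3) × (a, b) has no saddle point. Let Alice play s2 with probability p; indifference gives −4p + 4(1−p) = 8p − 4(1−p), so p = 2/5.
Similarly Bob's optimal q on a is 3/5, and the value is -4·(3/5) + (8)·(2/5) = 4/5.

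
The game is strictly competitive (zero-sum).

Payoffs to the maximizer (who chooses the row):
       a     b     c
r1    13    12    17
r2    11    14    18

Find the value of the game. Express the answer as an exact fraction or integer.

25/2

Column c is strictly dominated by b for the minimizer (it gives the maximizer more in every row).
The remaining 2×2 game on (r1, r2) × (a, b) has no saddle point. Let the maximizer play r1 with probability p; indifference gives 13p + 11(1−p) = 12p + 14(1−p), so p = 3/4.
Similarly the minimizer's optimal q on a is 1/2, and the value is 13·(1/2) + (12)·(1/2) = 25/2.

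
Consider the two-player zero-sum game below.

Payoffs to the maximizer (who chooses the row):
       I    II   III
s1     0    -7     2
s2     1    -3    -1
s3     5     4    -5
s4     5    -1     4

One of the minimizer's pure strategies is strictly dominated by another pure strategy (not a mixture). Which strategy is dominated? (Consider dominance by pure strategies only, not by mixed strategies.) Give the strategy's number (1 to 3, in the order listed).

The minimizer prefers columns that give the maximizer less. Compare I with II: -7 < 0, -3 < 1, 4 < 5, -1 < 5.
So II strictly dominates I for the minimizer; I is strictly dominated.

1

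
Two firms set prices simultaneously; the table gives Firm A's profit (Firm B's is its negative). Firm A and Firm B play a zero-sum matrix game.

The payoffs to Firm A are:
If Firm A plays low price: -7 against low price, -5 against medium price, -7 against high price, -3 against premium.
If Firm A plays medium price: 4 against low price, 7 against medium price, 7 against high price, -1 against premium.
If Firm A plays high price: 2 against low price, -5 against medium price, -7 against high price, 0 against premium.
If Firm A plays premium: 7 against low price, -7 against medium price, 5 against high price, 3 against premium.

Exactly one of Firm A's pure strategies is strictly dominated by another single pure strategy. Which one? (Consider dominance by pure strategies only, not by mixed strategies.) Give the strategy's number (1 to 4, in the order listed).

Compare low price with medium price: 4 > -7, 7 > -5, 7 > -7, -1 > -3.
So medium price strictly dominates low price for Firm A; low price is strictly dominated.

1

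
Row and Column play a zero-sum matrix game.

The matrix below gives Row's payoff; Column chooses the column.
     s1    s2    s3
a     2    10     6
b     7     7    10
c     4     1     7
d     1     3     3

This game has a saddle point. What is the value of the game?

Row minima: 2, 7, 1, 1 → Row's maximin is 7.
Column maxima: 7, 10, 10 → Column's minimax is 7.
They coincide at (b, s1), so the value is 7.

7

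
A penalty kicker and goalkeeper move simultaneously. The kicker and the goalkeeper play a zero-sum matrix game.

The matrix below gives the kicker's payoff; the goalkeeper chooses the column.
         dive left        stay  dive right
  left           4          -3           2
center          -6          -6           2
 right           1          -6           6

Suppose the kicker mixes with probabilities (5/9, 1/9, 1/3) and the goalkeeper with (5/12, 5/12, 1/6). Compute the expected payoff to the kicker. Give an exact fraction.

Against (5/12, 5/12, 1/6), each row's expected payoff is left: 3/4; center: -14/3; right: -13/12.
Taking the (5/9, 1/9, 1/3)-weighted average: (5/9)·(3/4) + (1/9)·(-14/3) + (1/3)·(-13/12) = -25/54.

-25/54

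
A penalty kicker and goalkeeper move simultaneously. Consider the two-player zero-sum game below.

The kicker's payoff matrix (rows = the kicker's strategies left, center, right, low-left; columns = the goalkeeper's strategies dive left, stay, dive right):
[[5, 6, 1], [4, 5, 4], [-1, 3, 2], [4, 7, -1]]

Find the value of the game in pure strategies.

Row minima: 1, 4, -1, -1 → the kicker's maximin is 4.
Column maxima: 5, 7, 4 → the goalkeeper's minimax is 4.
They coincide at (center, dive right), so the value is 4.

4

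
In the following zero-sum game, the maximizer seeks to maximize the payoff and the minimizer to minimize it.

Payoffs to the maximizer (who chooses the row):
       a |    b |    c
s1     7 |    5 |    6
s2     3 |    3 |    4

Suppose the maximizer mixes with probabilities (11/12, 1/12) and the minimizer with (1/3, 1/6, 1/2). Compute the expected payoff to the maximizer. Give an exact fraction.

Against (1/3, 1/6, 1/2), each row's expected payoff is s1: 37/6; s2: 7/2.
Taking the (11/12, 1/12)-weighted average: (11/12)·(37/6) + (1/12)·(7/2) = 107/18.

107/18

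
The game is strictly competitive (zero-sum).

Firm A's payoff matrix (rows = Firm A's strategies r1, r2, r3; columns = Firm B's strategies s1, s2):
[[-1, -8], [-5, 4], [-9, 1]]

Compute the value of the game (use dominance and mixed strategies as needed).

Row r3 is strictly dominated by row r2, so Firm A never plays it.
The remaining 2×2 game on (r1, r2) × (s1, s2) has no saddle point. Let Firm A play r1 with probability p; indifference gives −p − 5(1−p) = −8p + 4(1−p), so p = 9/16.
Similarly Firm B's optimal q on s1 is 3/4, and the value is -1·(3/4) + (-8)·(1/4) = -11/4.

-11/4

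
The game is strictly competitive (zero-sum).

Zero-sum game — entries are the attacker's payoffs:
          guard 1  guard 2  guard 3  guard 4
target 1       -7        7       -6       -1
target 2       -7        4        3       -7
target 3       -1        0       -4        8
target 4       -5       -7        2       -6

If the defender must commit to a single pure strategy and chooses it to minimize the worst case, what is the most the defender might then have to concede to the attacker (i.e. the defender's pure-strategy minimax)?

The worst case (largest entry) in each column is guard 1: -1, guard 2: 7, guard 3: 3, guard 4: 8.
The best (smallest) of these is -1.

-1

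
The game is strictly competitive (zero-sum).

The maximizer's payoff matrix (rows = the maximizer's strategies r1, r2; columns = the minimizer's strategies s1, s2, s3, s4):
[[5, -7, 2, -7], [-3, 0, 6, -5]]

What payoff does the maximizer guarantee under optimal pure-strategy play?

-5

Row minima: -7, -5 → the maximizer's maximin is -5.
Column maxima: 5, 0, 6, -5 → the minimizer's minimax is -5.
They coincide at (r2, s4), so the value is -5.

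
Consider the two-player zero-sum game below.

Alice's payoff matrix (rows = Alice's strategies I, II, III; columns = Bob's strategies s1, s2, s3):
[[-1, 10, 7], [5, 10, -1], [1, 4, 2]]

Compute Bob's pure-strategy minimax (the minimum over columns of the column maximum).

The worst case (largest entry) in each column is s1: 5, s2: 10, s3: 7.
The best (smallest) of these is 5.

5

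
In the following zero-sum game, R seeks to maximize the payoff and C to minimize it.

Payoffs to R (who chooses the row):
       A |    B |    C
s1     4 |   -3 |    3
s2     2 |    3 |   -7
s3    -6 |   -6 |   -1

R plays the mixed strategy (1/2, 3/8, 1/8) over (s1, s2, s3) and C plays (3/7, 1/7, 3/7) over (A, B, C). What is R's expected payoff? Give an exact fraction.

9/56

Against (3/7, 1/7, 3/7), each row's expected payoff is s1: 18/7; s2: -12/7; s3: -27/7.
Taking the (1/2, 3/8, 1/8)-weighted average: (1/2)·(18/7) + (3/8)·(-12/7) + (1/8)·(-27/7) = 9/56.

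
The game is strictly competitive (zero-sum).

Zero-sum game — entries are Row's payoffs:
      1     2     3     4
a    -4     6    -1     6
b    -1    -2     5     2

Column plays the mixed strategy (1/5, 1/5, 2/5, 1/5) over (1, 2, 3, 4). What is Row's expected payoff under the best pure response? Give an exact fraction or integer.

a: (-4)·(1/5) + (6)·(1/5) + (-1)·(2/5) + (6)·(1/5) = 6/5.
b: (-1)·(1/5) + (-2)·(1/5) + (5)·(2/5) + (2)·(1/5) = 9/5.
The best pure response is b with expected payoff 9/5.

9/5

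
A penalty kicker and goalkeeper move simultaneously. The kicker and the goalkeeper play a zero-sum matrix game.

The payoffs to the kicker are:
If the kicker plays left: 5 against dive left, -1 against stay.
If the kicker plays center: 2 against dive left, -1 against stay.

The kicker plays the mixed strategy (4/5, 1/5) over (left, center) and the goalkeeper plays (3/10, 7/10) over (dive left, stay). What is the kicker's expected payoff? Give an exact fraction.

31/50

Against (3/10, 7/10), each row's expected payoff is left: 4/5; center: -1/10.
Taking the (4/5, 1/5)-weighted average: (4/5)·(4/5) + (1/5)·(-1/10) = 31/50.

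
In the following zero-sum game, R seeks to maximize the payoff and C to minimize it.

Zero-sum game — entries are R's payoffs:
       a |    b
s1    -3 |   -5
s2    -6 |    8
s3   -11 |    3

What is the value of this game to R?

-27/8

Row s3 is strictly dominated by row s2, so R never plays it.
The remaining 2×2 game on (s1, s2) × (a, b) has no saddle point. Let R play s1 with probability p; indifference gives −3p − 6(1−p) = −5p + 8(1−p), so p = 7/8.
Similarly C's optimal q on a is 13/16, and the value is -3·(13/16) + (-5)·(3/16) = -27/8.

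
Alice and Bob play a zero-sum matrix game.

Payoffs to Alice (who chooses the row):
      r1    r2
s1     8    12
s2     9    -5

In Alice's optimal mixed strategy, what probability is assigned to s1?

7/9

Row minima are 8 and -5, so Alice's maximin is 8; column maxima are 9 and 12, so Bob's minimax is 9. These differ, so the equilibrium is in mixed strategies.
Let Alice play s1 with probability p. Bob is indifferent when 8p + 9(1−p) = 12p − 5(1−p), giving p = 7/9.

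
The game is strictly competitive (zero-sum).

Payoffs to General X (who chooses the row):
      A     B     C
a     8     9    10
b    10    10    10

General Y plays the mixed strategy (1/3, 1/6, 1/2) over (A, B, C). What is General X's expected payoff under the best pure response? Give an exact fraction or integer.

a: (8)·(1/3) + (9)·(1/6) + (10)·(1/2) = 55/6.
b: (10)·(1/3) + (10)·(1/6) + (10)·(1/2) = 10.
The best pure response is b with expected payoff 10.

10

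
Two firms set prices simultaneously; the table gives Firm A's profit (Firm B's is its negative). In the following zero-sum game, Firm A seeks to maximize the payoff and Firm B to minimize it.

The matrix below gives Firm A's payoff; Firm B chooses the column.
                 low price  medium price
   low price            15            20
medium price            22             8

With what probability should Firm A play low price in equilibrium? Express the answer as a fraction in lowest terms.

Row minima are 15 and 8, so Firm A's maximin is 15; column maxima are 22 and 20, so Firm B's minimax is 20. These differ, so the equilibrium is in mixed strategies.
Let Firm A play low price with probability p. Firm B is indifferent when 15p + 22(1−p) = 20p + 8(1−p), giving p = 14/19.

14/19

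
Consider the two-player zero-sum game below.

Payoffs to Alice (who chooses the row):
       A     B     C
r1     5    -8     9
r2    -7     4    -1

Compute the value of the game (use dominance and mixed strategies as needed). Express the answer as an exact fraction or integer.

Column C is strictly dominated by A for Bob (it gives Alice more in every row).
The remaining 2×2 game on (r1, r2) × (A, B) has no saddle point. Let Alice play r1 with probability p; indifference gives 5p − 7(1−p) = −8p + 4(1−p), so p = 11/24.
Similarly Bob's optimal q on A is 1/2, and the value is 5·(1/2) + (-8)·(1/2) = -3/2.

-3/2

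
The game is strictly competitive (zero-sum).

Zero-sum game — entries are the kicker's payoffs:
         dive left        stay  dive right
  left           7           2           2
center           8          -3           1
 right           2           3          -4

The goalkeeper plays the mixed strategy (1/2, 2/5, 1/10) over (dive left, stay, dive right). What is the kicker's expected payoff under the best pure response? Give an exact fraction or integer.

9/2

left: (7)·(1/2) + (2)·(2/5) + (2)·(1/10) = 9/2.
center: (8)·(1/2) + (-3)·(2/5) + (1)·(1/10) = 29/10.
right: (2)·(1/2) + (3)·(2/5) + (-4)·(1/10) = 9/5.
The best pure response is left with expected payoff 9/2.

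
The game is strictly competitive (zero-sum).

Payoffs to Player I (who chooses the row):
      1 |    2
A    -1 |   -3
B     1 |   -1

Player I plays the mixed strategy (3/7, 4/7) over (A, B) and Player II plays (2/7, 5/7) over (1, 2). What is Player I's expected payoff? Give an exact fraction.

-9/7

Against (2/7, 5/7), each row's expected payoff is A: -17/7; B: -3/7.
Taking the (3/7, 4/7)-weighted average: (3/7)·(-17/7) + (4/7)·(-3/7) = -9/7.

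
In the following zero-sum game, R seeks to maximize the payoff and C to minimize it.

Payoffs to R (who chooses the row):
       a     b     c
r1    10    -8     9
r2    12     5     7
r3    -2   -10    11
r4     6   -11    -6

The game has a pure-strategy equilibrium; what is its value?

5

Row minima: -8, 5, -10, -11 → R's maximin is 5.
Column maxima: 12, 5, 11 → C's minimax is 5.
They coincide at (r2, b), so the value is 5.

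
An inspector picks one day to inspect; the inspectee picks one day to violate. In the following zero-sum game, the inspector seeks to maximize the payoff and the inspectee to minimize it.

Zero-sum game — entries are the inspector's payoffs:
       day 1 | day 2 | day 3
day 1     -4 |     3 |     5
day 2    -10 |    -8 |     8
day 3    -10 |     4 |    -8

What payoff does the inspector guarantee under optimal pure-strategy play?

-4

Row minima: -4, -10, -10 → the inspector's maximin is -4.
Column maxima: -4, 4, 8 → the inspectee's minimax is -4.
They coincide at (day 1, day 1), so the value is -4.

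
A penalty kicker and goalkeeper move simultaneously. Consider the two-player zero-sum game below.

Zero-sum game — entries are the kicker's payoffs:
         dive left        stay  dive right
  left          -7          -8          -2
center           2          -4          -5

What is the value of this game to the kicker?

-32/7

Column dive left is strictly dominated by stay for the goalkeeper (it gives the kicker more in every row).
The remaining 2×2 game on (left, center) × (stay, dive right) has no saddle point. Let the kicker play left with probability p; indifference gives −8p − 4(1−p) = −2p − 5(1−p), so p = 1/7.
Similarly the goalkeeper's optimal q on stay is 3/7, and the value is -8·(3/7) + (-2)·(4/7) = -32/7.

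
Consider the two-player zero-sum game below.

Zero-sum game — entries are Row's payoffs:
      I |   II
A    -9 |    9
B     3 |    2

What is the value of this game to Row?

45/19

Row minima are -9 and 2, so Row's maximin is 2; column maxima are 3 and 9, so Column's minimax is 3. These differ, so the equilibrium is in mixed strategies.
Let Row play A with probability p. Column is indifferent when −9p + 3(1−p) = 9p + 2(1−p), giving p = 1/19.
Let Column play I with probability q. Row is indifferent when −9q + 9(1−q) = 3q + 2(1−q), giving q = 7/19.
The value is -9·(7/19) + (9)·(12/19) = 45/19.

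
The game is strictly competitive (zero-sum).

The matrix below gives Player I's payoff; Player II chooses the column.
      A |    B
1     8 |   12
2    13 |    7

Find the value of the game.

Row minima are 8 and 7, so Player I's maximin is 8; column maxima are 13 and 12, so Player II's minimax is 12. These differ, so the equilibrium is in mixed strategies.
Let Player I play 1 with probability p. Player II is indifferent when 8p + 13(1−p) = 12p + 7(1−p), giving p = 3/5.
Let Player II play A with probability q. Player I is indifferent when 8q + 12(1−q) = 13q + 7(1−q), giving q = 1/2.
The value is 8·(1/2) + (12)·(1/2) = 10.

10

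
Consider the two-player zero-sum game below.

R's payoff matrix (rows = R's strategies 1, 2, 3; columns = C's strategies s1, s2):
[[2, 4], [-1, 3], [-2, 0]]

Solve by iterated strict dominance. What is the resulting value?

2

Column s2 is strictly dominated by s1 for C (2<4, -1<3, -2<0); eliminate s2.
Row 3 is strictly dominated by row 1 (2>-2); eliminate 3.
Row 2 is strictly dominated by row 1 (2>-1); eliminate 2.
Only (1, s1) remains, with payoff 2.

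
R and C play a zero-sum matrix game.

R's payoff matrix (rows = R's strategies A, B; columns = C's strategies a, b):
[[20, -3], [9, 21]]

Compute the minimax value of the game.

Row minima are -3 and 9, so R's maximin is 9; column maxima are 20 and 21, so C's minimax is 20. These differ, so the equilibrium is in mixed strategies.
Let R play A with probability p. C is indifferent when 20p + 9(1−p) = −3p + 21(1−p), giving p = 12/35.
Let C play a with probability q. R is indifferent when 20q − 3(1−q) = 9q + 21(1−q), giving q = 24/35.
The value is 20·(24/35) + (-3)·(11/35) = 447/35.

447/35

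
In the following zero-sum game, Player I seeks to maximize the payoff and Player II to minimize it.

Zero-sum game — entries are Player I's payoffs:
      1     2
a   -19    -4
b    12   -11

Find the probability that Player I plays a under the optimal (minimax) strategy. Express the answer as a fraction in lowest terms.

Row minima are -19 and -11, so Player I's maximin is -11; column maxima are 12 and -4, so Player II's minimax is -4. These differ, so the equilibrium is in mixed strategies.
Let Player I play a with probability p. Player II is indifferent when −19p + 12(1−p) = −4p − 11(1−p), giving p = 23/38.

23/38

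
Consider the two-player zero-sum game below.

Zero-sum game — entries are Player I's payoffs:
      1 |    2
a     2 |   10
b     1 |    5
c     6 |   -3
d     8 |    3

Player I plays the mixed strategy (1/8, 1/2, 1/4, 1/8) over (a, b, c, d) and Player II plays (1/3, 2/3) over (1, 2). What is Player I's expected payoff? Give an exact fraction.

10/3

Against (1/3, 2/3), each row's expected payoff is a: 22/3; b: 11/3; c: 0; d: 14/3.
Taking the (1/8, 1/2, 1/4, 1/8)-weighted average: (1/8)·(22/3) + (1/2)·(11/3) + (1/4)·(0) + (1/8)·(14/3) = 10/3.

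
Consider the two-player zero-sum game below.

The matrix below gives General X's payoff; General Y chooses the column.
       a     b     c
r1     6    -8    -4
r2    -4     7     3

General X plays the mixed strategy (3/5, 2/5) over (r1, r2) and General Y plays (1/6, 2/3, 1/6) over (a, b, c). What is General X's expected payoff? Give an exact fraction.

Against (1/6, 2/3, 1/6), each row's expected payoff is r1: -5; r2: 9/2.
Taking the (3/5, 2/5)-weighted average: (3/5)·(-5) + (2/5)·(9/2) = -6/5.

-6/5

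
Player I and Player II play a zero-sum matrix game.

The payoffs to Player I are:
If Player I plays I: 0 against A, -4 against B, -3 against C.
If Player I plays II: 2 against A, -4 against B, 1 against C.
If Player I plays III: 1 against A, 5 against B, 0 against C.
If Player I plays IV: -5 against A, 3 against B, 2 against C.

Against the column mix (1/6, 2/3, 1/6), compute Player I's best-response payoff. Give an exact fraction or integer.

I: (0)·(1/6) + (-4)·(2/3) + (-3)·(1/6) = -19/6.
II: (2)·(1/6) + (-4)·(2/3) + (1)·(1/6) = -13/6.
III: (1)·(1/6) + (5)·(2/3) + (0)·(1/6) = 7/2.
IV: (-5)·(1/6) + (3)·(2/3) + (2)·(1/6) = 3/2.
The best pure response is III with expected payoff 7/2.

7/2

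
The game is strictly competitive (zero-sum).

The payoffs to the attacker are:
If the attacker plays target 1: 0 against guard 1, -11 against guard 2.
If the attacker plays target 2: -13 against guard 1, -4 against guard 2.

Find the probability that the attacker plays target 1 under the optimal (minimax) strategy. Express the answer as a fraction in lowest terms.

9/20

Row minima are -11 and -13, so the attacker's maximin is -11; column maxima are 0 and -4, so the defender's minimax is -4. These differ, so the equilibrium is in mixed strategies.
Let the attacker play target 1 with probability p. The defender is indifferent when −13(1−p) = −11p − 4(1−p), giving p = 9/20.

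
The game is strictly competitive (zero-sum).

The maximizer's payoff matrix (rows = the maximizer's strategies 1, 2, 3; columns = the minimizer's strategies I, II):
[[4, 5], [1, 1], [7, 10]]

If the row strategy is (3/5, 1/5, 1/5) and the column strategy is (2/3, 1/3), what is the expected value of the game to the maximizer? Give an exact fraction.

Against (2/3, 1/3), each row's expected payoff is 1: 13/3; 2: 1; 3: 8.
Taking the (3/5, 1/5, 1/5)-weighted average: (3/5)·(13/3) + (1/5)·(1) + (1/5)·(8) = 22/5.

22/5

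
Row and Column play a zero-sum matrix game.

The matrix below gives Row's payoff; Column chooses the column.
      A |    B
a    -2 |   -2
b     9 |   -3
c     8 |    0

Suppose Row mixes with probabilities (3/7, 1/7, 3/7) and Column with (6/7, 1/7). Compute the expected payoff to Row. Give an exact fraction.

Against (6/7, 1/7), each row's expected payoff is a: -2; b: 51/7; c: 48/7.
Taking the (3/7, 1/7, 3/7)-weighted average: (3/7)·(-2) + (1/7)·(51/7) + (3/7)·(48/7) = 153/49.

153/49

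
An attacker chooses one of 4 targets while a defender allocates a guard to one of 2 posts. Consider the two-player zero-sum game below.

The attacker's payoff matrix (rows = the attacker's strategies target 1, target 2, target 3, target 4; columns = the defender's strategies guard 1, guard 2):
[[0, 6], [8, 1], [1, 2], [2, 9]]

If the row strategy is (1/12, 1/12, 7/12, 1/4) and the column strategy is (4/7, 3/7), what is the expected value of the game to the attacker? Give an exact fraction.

Against (4/7, 3/7), each row's expected payoff is target 1: 18/7; target 2: 5; target 3: 10/7; target 4: 5.
Taking the (1/12, 1/12, 7/12, 1/4)-weighted average: (1/12)·(18/7) + (1/12)·(5) + (7/12)·(10/7) + (1/4)·(5) = 19/7.

19/7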